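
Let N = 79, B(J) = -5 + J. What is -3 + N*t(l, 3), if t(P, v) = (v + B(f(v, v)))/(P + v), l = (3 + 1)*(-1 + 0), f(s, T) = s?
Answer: -82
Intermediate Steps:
l = -4 (l = 4*(-1) = -4)
t(P, v) = (-5 + 2*v)/(P + v) (t(P, v) = (v + (-5 + v))/(P + v) = (-5 + 2*v)/(P + v))
-3 + N*t(l, 3) = -3 + 79*((-5 + 2*3)/(-4 + 3)) = -3 + 79*((-5 + 6)/(-1)) = -3 + 79*(-1*1) = -3 + 79*(-1) = -3 - 79 = -82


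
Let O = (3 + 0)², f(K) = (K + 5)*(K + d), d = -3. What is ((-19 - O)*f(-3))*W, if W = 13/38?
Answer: 2184/19 ≈ 114.95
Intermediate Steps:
f(K) = (-3 + K)*(5 + K) (f(K) = (K + 5)*(K - 3) = (5 + K)*(-3 + K) = (-3 + K)*(5 + K))
O = 9 (O = 3² = 9)
W = 13/38 (W = 13*(1/38) = 13/38 ≈ 0.34211)
((-19 - O)*f(-3))*W = ((-19 - 1*9)*(-15 + (-3)² + 2*(-3)))*(13/38) = ((-19 - 9)*(-15 + 9 - 6))*(13/38) = -28*(-12)*(13/38) = 336*(13/38) = 2184/19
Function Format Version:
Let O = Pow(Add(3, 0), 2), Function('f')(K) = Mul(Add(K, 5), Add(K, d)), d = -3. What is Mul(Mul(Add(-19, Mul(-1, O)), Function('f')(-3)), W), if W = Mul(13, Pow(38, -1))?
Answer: Rational(2184, 19) ≈ 114.95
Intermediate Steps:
Function('f')(K) = Mul(Add(-3, K), Add(5, K)) (Function('f')(K) = Mul(Add(K, 5), Add(K, -3)) = Mul(Add(5, K), Add(-3, K)) = Mul(Add(-3, K), Add(5, K)))
O = 9 (O = Pow(3, 2) = 9)
W = Rational(13, 38) (W = Mul(13, Rational(1, 38)) = Rational(13, 38) ≈ 0.34211)
Mul(Mul(Add(-19, Mul(-1, O)), Function('f')(-3)), W) = Mul(Mul(Add(-19, Mul(-1, 9)), Add(-15, Pow(-3, 2), Mul(2, -3))), Rational(13, 38)) = Mul(Mul(Add(-19, -9), Add(-15, 9, -6)), Rational(13, 38)) = Mul(Mul(-28, -12), Rational(13, 38)) = Mul(336, Rational(13, 38)) = Rational(2184, 19)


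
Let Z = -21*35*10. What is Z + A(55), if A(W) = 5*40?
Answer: -7150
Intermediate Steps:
A(W) = 200
Z = -7350 (Z = -735*10 = -7350)
Z + A(55) = -7350 + 200 = -7150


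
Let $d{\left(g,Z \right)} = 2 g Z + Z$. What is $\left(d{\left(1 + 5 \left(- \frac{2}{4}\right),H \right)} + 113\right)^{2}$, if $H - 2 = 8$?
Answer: $8649$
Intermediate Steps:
$H = 10$ ($H = 2 + 8 = 10$)
$d{\left(g,Z \right)} = Z + 2 Z g$ ($d{\left(g,Z \right)} = 2 Z g + Z = Z + 2 Z g$)
$\left(d{\left(1 + 5 \left(- \frac{2}{4}\right),H \right)} + 113\right)^{2} = \left(10 \left(1 + 2 \left(1 + 5 \left(- \frac{2}{4}\right)\right)\right) + 113\right)^{2} = \left(10 \left(1 + 2 \left(1 + 5 \left(\left(-2\right) \frac{1}{4}\right)\right)\right) + 113\right)^{2} = \left(10 \left(1 + 2 \left(1 + 5 \left(- \frac{1}{2}\right)\right)\right) + 113\right)^{2} = \left(10 \left(1 + 2 \left(1 - \frac{5}{2}\right)\right) + 113\right)^{2} = \left(10 \left(1 + 2 \left(- \frac{3}{2}\right)\right) + 113\right)^{2} = \left(10 \left(1 - 3\right) + 113\right)^{2} = \left(10 \left(-2\right) + 113\right)^{2} = \left(-20 + 113\right)^{2} = 93^{2} = 8649$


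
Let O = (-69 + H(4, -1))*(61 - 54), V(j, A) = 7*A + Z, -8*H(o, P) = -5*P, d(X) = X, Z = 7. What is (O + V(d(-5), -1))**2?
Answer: 15202201/64 ≈ 2.3753e+5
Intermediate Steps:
H(o, P) = 5*P/8 (H(o, P) = -(-5)*P/8 = 5*P/8)
V(j, A) = 7 + 7*A (V(j, A) = 7*A + 7 = 7 + 7*A)
O = -3899/8 (O = (-69 + (5/8)*(-1))*(61 - 54) = (-69 - 5/8)*7 = -557/8*7 = -3899/8 ≈ -487.38)
(O + V(d(-5), -1))**2 = (-3899/8 + (7 + 7*(-1)))**2 = (-3899/8 + (7 - 7))**2 = (-3899/8 + 0)**2 = (-3899/8)**2 = 15202201/64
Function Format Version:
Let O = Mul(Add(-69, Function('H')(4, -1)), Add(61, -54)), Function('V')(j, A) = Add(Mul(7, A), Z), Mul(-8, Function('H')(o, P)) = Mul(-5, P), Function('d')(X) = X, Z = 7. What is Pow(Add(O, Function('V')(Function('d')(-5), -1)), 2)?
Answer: Rational(15202201, 64) ≈ 2.3753e+5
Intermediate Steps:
Function('H')(o, P) = Mul(Rational(5, 8), P) (Function('H')(o, P) = Mul(Rational(-1, 8), Mul(-5, P)) = Mul(Rational(5, 8), P))
Function('V')(j, A) = Add(7, Mul(7, A)) (Function('V')(j, A) = Add(Mul(7, A), 7) = Add(7, Mul(7, A)))
O = Rational(-3899, 8) (O = Mul(Add(-69, Mul(Rational(5, 8), -1)), Add(61, -54)) = Mul(Add(-69, Rational(-5, 8)), 7) = Mul(Rational(-557, 8), 7) = Rational(-3899, 8) ≈ -487.38)
Pow(Add(O, Function('V')(Function('d')(-5), -1)), 2) = Pow(Add(Rational(-3899, 8), Add(7, Mul(7, -1))), 2) = Pow(Add(Rational(-3899, 8), Add(7, -7)), 2) = Pow(Add(Rational(-3899, 8), 0), 2) = Pow(Rational(-3899, 8), 2) = Rational(15202201, 64)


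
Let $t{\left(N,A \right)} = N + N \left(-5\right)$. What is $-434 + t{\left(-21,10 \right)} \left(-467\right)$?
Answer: $-39662$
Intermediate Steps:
$t{\left(N,A \right)} = - 4 N$ ($t{\left(N,A \right)} = N - 5 N = - 4 N$)
$-434 + t{\left(-21,10 \right)} \left(-467\right) = -434 + \left(-4\right) \left(-21\right) \left(-467\right) = -434 + 84 \left(-467\right) = -434 - 39228 = -39662$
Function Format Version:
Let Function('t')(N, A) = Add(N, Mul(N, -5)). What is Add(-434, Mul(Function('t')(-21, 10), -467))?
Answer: -39662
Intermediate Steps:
Function('t')(N, A) = Mul(-4, N) (Function('t')(N, A) = Add(N, Mul(-5, N)) = Mul(-4, N))
Add(-434, Mul(Function('t')(-21, 10), -467)) = Add(-434, Mul(Mul(-4, -21), -467)) = Add(-434, Mul(84, -467)) = Add(-434, -39228) = -39662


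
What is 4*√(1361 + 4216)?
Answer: 52*√33 ≈ 298.72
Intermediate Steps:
4*√(1361 + 4216) = 4*√5577 = 4*(13*√33) = 52*√33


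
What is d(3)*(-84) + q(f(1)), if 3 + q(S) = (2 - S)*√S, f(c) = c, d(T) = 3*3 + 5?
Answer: -1178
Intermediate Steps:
d(T) = 14 (d(T) = 9 + 5 = 14)
q(S) = -3 + √S*(2 - S) (q(S) = -3 + (2 - S)*√S = -3 + √S*(2 - S))
d(3)*(-84) + q(f(1)) = 14*(-84) + (-3 - 1^(3/2) + 2*√1) = -1176 + (-3 - 1*1 + 2*1) = -1176 + (-3 - 1 + 2) = -1176 - 2 = -1178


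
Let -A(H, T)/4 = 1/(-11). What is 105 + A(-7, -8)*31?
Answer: 1279/11 ≈ 116.27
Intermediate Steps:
A(H, T) = 4/11 (A(H, T) = -4/(-11) = -4*(-1/11) = 4/11)
105 + A(-7, -8)*31 = 105 + (4/11)*31 = 105 + 124/11 = 1279/11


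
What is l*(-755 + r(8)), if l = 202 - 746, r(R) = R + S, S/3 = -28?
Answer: 452064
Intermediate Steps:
S = -84 (S = 3*(-28) = -84)
r(R) = -84 + R (r(R) = R - 84 = -84 + R)
l = -544
l*(-755 + r(8)) = -544*(-755 + (-84 + 8)) = -544*(-755 - 76) = -544*(-831) = 452064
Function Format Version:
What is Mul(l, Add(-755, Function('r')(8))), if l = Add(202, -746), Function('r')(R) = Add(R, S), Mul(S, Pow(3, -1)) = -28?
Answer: 452064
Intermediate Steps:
S = -84 (S = Mul(3, -28) = -84)
Function('r')(R) = Add(-84, R) (Function('r')(R) = Add(R, -84) = Add(-84, R))
l = -544
Mul(l, Add(-755, Function('r')(8))) = Mul(-544, Add(-755, Add(-84, 8))) = Mul(-544, Add(-755, -76)) = Mul(-544, -831) = 452064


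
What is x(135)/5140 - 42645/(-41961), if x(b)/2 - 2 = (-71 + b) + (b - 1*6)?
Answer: 7852003/7189318 ≈ 1.0922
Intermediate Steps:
x(b) = -150 + 4*b (x(b) = 4 + 2*((-71 + b) + (b - 1*6)) = 4 + 2*((-71 + b) + (b - 6)) = 4 + 2*((-71 + b) + (-6 + b)) = 4 + 2*(-77 + 2*b) = 4 + (-154 + 4*b) = -150 + 4*b)
x(135)/5140 - 42645/(-41961) = (-150 + 4*135)/5140 - 42645/(-41961) = (-150 + 540)*(1/5140) - 42645*(-1/41961) = 390*(1/5140) + 14215/13987 = 39/514 + 14215/13987 = 7852003/7189318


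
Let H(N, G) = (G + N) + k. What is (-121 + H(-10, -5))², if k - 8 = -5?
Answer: 17689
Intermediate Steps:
k = 3 (k = 8 - 5 = 3)
H(N, G) = 3 + G + N (H(N, G) = (G + N) + 3 = 3 + G + N)
(-121 + H(-10, -5))² = (-121 + (3 - 5 - 10))² = (-121 - 12)² = (-133)² = 17689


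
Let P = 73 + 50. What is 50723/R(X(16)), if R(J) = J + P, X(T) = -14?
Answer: 50723/109 ≈ 465.35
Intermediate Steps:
P = 123
R(J) = 123 + J (R(J) = J + 123 = 123 + J)
50723/R(X(16)) = 50723/(123 - 14) = 50723/109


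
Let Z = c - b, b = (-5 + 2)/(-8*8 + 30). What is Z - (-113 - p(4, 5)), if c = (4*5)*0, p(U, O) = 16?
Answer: 4383/34 ≈ 128.91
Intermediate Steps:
c = 0 (c = 20*0 = 0)
b = 3/34 (b = -3/(-64 + 30) = -3/(-34) = -3*(-1/34) = 3/34 ≈ 0.088235)
Z = -3/34 (Z = 0 - 1*3/34 = 0 - 3/34 = -3/34 ≈ -0.088235)
Z - (-113 - p(4, 5)) = -3/34 - (-113 - 1*16) = -3/34 - (-113 - 16) = -3/34 - 1*(-129) = -3/34 + 129 = 4383/34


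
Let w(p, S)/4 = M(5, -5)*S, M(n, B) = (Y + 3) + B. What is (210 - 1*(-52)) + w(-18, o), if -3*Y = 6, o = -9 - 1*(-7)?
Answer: 294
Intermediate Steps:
o = -2 (o = -9 + 7 = -2)
Y = -2 (Y = -⅓*6 = -2)
M(n, B) = 1 + B (M(n, B) = (-2 + 3) + B = 1 + B)
w(p, S) = -16*S (w(p, S) = 4*((1 - 5)*S) = 4*(-4*S) = -16*S)
(210 - 1*(-52)) + w(-18, o) = (210 - 1*(-52)) - 16*(-2) = (210 + 52) + 32 = 262 + 32 = 294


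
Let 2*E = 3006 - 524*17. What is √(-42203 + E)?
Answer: I*√45154 ≈ 212.49*I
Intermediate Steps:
E = -2951 (E = (3006 - 524*17)/2 = (3006 - 8908)/2 = (½)*(-5902) = -2951)
√(-42203 + E) = √(-42203 - 2951) = √(-45154) = I*√45154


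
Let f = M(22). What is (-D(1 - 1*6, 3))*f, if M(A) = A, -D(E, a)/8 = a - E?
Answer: 1408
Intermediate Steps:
D(E, a) = -8*a + 8*E (D(E, a) = -8*(a - E) = -8*a + 8*E)
f = 22
(-D(1 - 1*6, 3))*f = -(-8*3 + 8*(1 - 1*6))*22 = -(-24 + 8*(1 - 6))*22 = -(-24 + 8*(-5))*22 = -(-24 - 40)*22 = -1*(-64)*22 = 64*22 = 1408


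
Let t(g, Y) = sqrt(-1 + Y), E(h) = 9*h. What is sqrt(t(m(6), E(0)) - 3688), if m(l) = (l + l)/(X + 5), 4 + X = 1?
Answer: sqrt(-3688 + I) ≈ 0.00823 + 60.729*I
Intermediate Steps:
X = -3 (X = -4 + 1 = -3)
m(l) = l (m(l) = (l + l)/(-3 + 5) = (2*l)/2 = (2*l)*(1/2) = l)
sqrt(t(m(6), E(0)) - 3688) = sqrt(sqrt(-1 + 9*0) - 3688) = sqrt(sqrt(-1 + 0) - 3688) = sqrt(sqrt(-1) - 3688) = sqrt(I - 3688) = sqrt(-3688 + I)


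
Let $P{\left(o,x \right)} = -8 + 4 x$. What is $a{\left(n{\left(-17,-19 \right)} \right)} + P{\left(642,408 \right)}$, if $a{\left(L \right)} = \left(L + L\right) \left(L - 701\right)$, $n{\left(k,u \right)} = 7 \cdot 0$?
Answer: $1624$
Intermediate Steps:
$n{\left(k,u \right)} = 0$
$a{\left(L \right)} = 2 L \left(-701 + L\right)$
$a{\left(n{\left(-17,-19 \right)} \right)} + P{\left(642,408 \right)} = 2 \cdot 0 \left(-701 + 0\right) + \left(-8 + 4 \cdot 408\right) = 2 \cdot 0 \left(-701\right) + \left(-8 + 1632\right) = 0 + 1624 = 1624$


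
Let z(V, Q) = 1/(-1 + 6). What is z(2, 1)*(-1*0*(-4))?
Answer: 0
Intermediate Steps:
z(V, Q) = ⅕ (z(V, Q) = 1/5 = ⅕)
z(2, 1)*(-1*0*(-4)) = (-1*0*(-4))/5 = (0*(-4))/5 = (⅕)*0 = 0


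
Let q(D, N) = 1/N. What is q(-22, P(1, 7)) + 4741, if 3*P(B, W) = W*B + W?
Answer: 66377/14 ≈ 4741.2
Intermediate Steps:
P(B, W) = W/3 + B*W/3 (P(B, W) = (W*B + W)/3 = (B*W + W)/3 = (W + B*W)/3 = W/3 + B*W/3)
q(-22, P(1, 7)) + 4741 = 1/((1/3)*7*(1 + 1)) + 4741 = 1/((1/3)*7*2) + 4741 = 1/(14/3) + 4741 = 3/14 + 4741 = 66377/14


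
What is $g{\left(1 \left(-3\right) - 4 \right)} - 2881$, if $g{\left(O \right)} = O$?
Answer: $-2888$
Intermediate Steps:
$g{\left(1 \left(-3\right) - 4 \right)} - 2881 = \left(1 \left(-3\right) - 4\right) - 2881 = \left(-3 - 4\right) - 2881 = -7 - 2881 = -2888$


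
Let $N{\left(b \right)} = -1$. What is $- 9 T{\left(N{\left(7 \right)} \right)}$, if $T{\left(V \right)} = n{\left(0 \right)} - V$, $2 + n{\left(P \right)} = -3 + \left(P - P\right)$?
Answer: $36$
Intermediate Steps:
$n{\left(P \right)} = -5$ ($n{\left(P \right)} = -2 + \left(-3 + \left(P - P\right)\right) = -2 + \left(-3 + 0\right) = -2 - 3 = -5$)
$T{\left(V \right)} = -5 - V$
$- 9 T{\left(N{\left(7 \right)} \right)} = - 9 \left(-5 - -1\right) = - 9 \left(-5 + 1\right) = \left(-9\right) \left(-4\right) = 36$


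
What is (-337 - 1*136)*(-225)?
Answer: 106425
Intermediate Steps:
(-337 - 1*136)*(-225) = (-337 - 136)*(-225) = -473*(-225) = 106425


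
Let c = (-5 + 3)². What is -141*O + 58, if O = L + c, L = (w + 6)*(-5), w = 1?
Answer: 4429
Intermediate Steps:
c = 4 (c = (-2)² = 4)
L = -35 (L = (1 + 6)*(-5) = 7*(-5) = -35)
O = -31 (O = -35 + 4 = -31)
-141*O + 58 = -141*(-31) + 58 = 4371 + 58 = 4429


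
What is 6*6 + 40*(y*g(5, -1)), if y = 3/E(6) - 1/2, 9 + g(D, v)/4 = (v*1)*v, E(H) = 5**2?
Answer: 2612/5 ≈ 522.40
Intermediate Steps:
E(H) = 25
g(D, v) = -36 + 4*v**2 (g(D, v) = -36 + 4*((v*1)*v) = -36 + 4*(v*v) = -36 + 4*v**2)
y = -19/50 (y = 3/25 - 1/2 = -19/50 ≈ -0.38000)
6*6 + 40*(y*g(5, -1)) = 6*6 + 40*(-19*(-36 + 4*(-1)**2)/50) = 36 + 40*(-19*(-36 + 4*1)/50) = 36 + 40*(-19*(-36 + 4)/50) = 36 + 40*(-19/50*(-32)) = 36 + 40*(304/25) = 36 + 2432/5 = 2612/5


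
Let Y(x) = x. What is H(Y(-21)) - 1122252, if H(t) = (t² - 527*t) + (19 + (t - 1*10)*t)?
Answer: -1110074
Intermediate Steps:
H(t) = 19 + t² - 527*t + t*(-10 + t) (H(t) = (t² - 527*t) + (19 + (t - 10)*t) = (t² - 527*t) + (19 + (-10 + t)*t) = (t² - 527*t) + (19 + t*(-10 + t)) = 19 + t² - 527*t + t*(-10 + t))
H(Y(-21)) - 1122252 = (19 - 537*(-21) + 2*(-21)²) - 1122252 = (19 + 11277 + 2*441) - 1122252 = (19 + 11277 + 882) - 1122252 = 12178 - 1122252 = -1110074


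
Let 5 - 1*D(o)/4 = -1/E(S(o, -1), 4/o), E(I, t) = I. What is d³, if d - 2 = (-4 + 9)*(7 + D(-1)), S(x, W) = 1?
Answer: 3869893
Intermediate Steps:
D(o) = 24 (D(o) = 20 - (-4)/1 = 20 - (-4) = 20 - 4*(-1) = 20 + 4 = 24)
d = 157 (d = 2 + (-4 + 9)*(7 + 24) = 2 + 5*31 = 2 + 155 = 157)
d³ = 157³ = 3869893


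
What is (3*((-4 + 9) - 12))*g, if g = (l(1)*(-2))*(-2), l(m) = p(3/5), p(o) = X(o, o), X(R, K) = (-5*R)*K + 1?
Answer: 336/5 ≈ 67.200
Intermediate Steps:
X(R, K) = 1 - 5*K*R (X(R, K) = -5*K*R + 1 = 1 - 5*K*R)
p(o) = 1 - 5*o² (p(o) = 1 - 5*o*o = 1 - 5*o²)
l(m) = -⅘ (l(m) = 1 - 5*(3/5)² = 1 - 5*(3*(⅕))² = 1 - 5*(⅗)² = 1 - 5*9/25 = 1 - 9/5 = -⅘)
g = -16/5 (g = -⅘*(-2)*(-2) = (8/5)*(-2) = -16/5 ≈ -3.2000)
(3*((-4 + 9) - 12))*g = (3*((-4 + 9) - 12))*(-16/5) = (3*(5 - 12))*(-16/5) = (3*(-7))*(-16/5) = -21*(-16/5) = 336/5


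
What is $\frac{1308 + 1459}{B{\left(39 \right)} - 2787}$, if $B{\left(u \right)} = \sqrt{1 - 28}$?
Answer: $- \frac{2570543}{2589132} - \frac{2767 i \sqrt{3}}{2589132} \approx -0.99282 - 0.001851 i$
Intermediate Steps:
$B{\left(u \right)} = 3 i \sqrt{3}$ ($B{\left(u \right)} = \sqrt{-27} = 3 i \sqrt{3}$)
$\frac{1308 + 1459}{B{\left(39 \right)} - 2787} = \frac{1308 + 1459}{3 i \sqrt{3} - 2787} = \frac{2767}{-2787 + 3 i \sqrt{3}}$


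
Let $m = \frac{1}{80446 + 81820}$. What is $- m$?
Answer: $- \frac{1}{162266} \approx -6.1627 \cdot 10^{-6}$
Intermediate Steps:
$m = \frac{1}{162266} \approx 6.1627 \cdot 10^{-6}$
$- m = \left(-1\right) \frac{1}{162266} = - \frac{1}{162266}$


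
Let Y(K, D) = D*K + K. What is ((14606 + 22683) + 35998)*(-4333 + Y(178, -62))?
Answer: -1113302817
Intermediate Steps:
Y(K, D) = K + D*K
((14606 + 22683) + 35998)*(-4333 + Y(178, -62)) = ((14606 + 22683) + 35998)*(-4333 + 178*(1 - 62)) = (37289 + 35998)*(-4333 + 178*(-61)) = 73287*(-4333 - 10858) = 73287*(-15191) = -1113302817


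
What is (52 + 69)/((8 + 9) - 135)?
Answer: -121/118 ≈ -1.0254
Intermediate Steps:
(52 + 69)/((8 + 9) - 135) = 121/(17 - 135) = 121/(-118) = -1/118*121 = -121/118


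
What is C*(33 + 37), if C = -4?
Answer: -280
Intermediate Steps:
C*(33 + 37) = -4*(33 + 37) = -4*70 = -280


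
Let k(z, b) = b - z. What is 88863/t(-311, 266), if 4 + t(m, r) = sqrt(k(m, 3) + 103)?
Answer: 355452/401 + 88863*sqrt(417)/401 ≈ 5411.7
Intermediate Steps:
t(m, r) = -4 + sqrt(106 - m) (t(m, r) = -4 + sqrt((3 - m) + 103) = -4 + sqrt(106 - m))
88863/t(-311, 266) = 88863/(-4 + sqrt(106 - 1*(-311))) = 88863/(-4 + sqrt(106 + 311)) = 88863/(-4 + sqrt(417))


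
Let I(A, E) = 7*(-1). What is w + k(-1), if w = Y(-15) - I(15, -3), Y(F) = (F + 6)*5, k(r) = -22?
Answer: -60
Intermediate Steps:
I(A, E) = -7
Y(F) = 30 + 5*F (Y(F) = (6 + F)*5 = 30 + 5*F)
w = -38 (w = (30 + 5*(-15)) - 1*(-7) = (30 - 75) + 7 = -45 + 7 = -38)
w + k(-1) = -38 - 22 = -60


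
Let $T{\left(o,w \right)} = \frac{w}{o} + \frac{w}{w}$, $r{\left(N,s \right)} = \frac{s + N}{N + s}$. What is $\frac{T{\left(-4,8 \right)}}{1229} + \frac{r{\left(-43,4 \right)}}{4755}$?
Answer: $- \frac{3526}{5843895} \approx -0.00060336$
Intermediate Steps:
$r{\left(N,s \right)} = 1$ ($r{\left(N,s \right)} = \frac{N + s}{N + s} = 1$)
$T{\left(o,w \right)} = 1 + \frac{w}{o}$ ($T{\left(o,w \right)} = \frac{w}{o} + 1 = 1 + \frac{w}{o}$)
$\frac{T{\left(-4,8 \right)}}{1229} + \frac{r{\left(-43,4 \right)}}{4755} = \frac{\frac{1}{-4} \left(-4 + 8\right)}{1229} + 1 \cdot \frac{1}{4755} = \left(- \frac{1}{4}\right) 4 \cdot \frac{1}{1229} + 1 \cdot \frac{1}{4755} = \left(-1\right) \frac{1}{1229} + \frac{1}{4755} = - \frac{1}{1229} + \frac{1}{4755} = - \frac{3526}{5843895}$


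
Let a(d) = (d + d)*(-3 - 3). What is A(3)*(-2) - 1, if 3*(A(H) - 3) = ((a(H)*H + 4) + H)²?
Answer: -20423/3 ≈ -6807.7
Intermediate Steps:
a(d) = -12*d (a(d) = (2*d)*(-6) = -12*d)
A(H) = 3 + (4 + H - 12*H²)²/3 (A(H) = 3 + (((-12*H)*H + 4) + H)²/3 = 3 + ((-12*H² + 4) + H)²/3 = 3 + ((4 - 12*H²) + H)²/3 = 3 + (4 + H - 12*H²)²/3)
A(3)*(-2) - 1 = (3 + (4 + 3 - 12*3²)²/3)*(-2) - 1 = (3 + (4 + 3 - 12*9)²/3)*(-2) - 1 = (3 + (4 + 3 - 108)²/3)*(-2) - 1 = (3 + (⅓)*(-101)²)*(-2) - 1 = (3 + (⅓)*10201)*(-2) - 1 = (3 + 10201/3)*(-2) - 1 = (10210/3)*(-2) - 1 = -20420/3 - 1 = -20423/3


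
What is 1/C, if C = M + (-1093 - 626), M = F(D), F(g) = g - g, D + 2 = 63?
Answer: -1/1719 ≈ -0.00058173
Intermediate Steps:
D = 61 (D = -2 + 63 = 61)
F(g) = 0
M = 0
C = -1719 (C = 0 + (-1093 - 626) = 0 - 1719 = -1719)
1/C = 1/(-1719) = -1/1719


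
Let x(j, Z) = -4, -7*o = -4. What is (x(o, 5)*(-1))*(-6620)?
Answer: -26480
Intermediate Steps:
o = 4/7 (o = -1/7*(-4) = 4/7 ≈ 0.57143)
(x(o, 5)*(-1))*(-6620) = -4*(-1)*(-6620) = 4*(-6620) = -26480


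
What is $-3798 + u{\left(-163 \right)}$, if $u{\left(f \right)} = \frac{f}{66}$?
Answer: $- \frac{250831}{66} \approx -3800.5$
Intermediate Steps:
$u{\left(f \right)} = \frac{f}{66}$ ($u{\left(f \right)} = f \frac{1}{66} = \frac{f}{66}$)
$-3798 + u{\left(-163 \right)} = -3798 + \frac{1}{66} \left(-163\right) = -3798 - \frac{163}{66} = - \frac{250831}{66}$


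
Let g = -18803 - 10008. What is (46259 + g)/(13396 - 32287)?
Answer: -5816/6297 ≈ -0.92361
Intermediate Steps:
g = -28811
(46259 + g)/(13396 - 32287) = (46259 - 28811)/(13396 - 32287) = 17448/(-18891) = 17448*(-1/18891) = -5816/6297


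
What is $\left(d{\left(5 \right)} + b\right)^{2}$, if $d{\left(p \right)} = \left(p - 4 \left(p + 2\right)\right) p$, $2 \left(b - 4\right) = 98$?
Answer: $3844$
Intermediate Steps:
$b = 53$ ($b = 4 + \frac{1}{2} \cdot 98 = 4 + 49 = 53$)
$d{\left(p \right)} = p \left(-8 - 3 p\right)$ ($d{\left(p \right)} = \left(p - 4 \left(2 + p\right)\right) p = \left(p - \left(8 + 4 p\right)\right) p = \left(-8 - 3 p\right) p = p \left(-8 - 3 p\right)$)
$\left(d{\left(5 \right)} + b\right)^{2} = \left(\left(-1\right) 5 \left(8 + 3 \cdot 5\right) + 53\right)^{2} = \left(\left(-1\right) 5 \left(8 + 15\right) + 53\right)^{2} = \left(\left(-1\right) 5 \cdot 23 + 53\right)^{2} = \left(-115 + 53\right)^{2} = \left(-62\right)^{2} = 3844$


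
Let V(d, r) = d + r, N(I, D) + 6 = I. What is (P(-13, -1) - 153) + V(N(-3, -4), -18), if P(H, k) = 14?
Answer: -166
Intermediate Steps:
N(I, D) = -6 + I
(P(-13, -1) - 153) + V(N(-3, -4), -18) = (14 - 153) + ((-6 - 3) - 18) = -139 + (-9 - 18) = -139 - 27 = -166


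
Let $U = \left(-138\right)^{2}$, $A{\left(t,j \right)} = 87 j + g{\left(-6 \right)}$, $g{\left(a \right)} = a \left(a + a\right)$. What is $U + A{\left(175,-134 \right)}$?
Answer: $7458$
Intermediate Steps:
$g{\left(a \right)} = 2 a^{2}$ ($g{\left(a \right)} = a 2 a = 2 a^{2}$)
$A{\left(t,j \right)} = 72 + 87 j$ ($A{\left(t,j \right)} = 87 j + 2 \left(-6\right)^{2} = 87 j + 2 \cdot 36 = 87 j + 72 = 72 + 87 j$)
$U = 19044$
$U + A{\left(175,-134 \right)} = 19044 + \left(72 + 87 \left(-134\right)\right) = 19044 + \left(72 - 11658\right) = 19044 - 11586 = 7458$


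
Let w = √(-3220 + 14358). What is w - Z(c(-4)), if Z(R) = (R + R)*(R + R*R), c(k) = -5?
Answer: 200 + √11138 ≈ 305.54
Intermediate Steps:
w = √11138 ≈ 105.54
Z(R) = 2*R*(R + R²) (Z(R) = (2*R)*(R + R²) = 2*R*(R + R²))
w - Z(c(-4)) = √11138 - 2*(-5)²*(1 - 5) = √11138 - 2*25*(-4) = √11138 - 1*(-200) = √11138 + 200 = 200 + √11138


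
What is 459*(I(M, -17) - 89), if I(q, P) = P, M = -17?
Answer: -48654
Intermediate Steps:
459*(I(M, -17) - 89) = 459*(-17 - 89) = 459*(-106) = -48654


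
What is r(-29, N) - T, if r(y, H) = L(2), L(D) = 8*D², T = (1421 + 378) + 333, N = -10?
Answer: -2100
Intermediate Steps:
T = 2132 (T = 1799 + 333 = 2132)
r(y, H) = 32 (r(y, H) = 8*2² = 8*4 = 32)
r(-29, N) - T = 32 - 1*2132 = 32 - 2132 = -2100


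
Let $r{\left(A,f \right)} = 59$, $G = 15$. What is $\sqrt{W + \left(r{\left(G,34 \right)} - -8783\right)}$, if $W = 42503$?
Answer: $3 \sqrt{5705} \approx 226.59$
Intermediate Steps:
$\sqrt{W + \left(r{\left(G,34 \right)} - -8783\right)} = \sqrt{42503 + \left(59 - -8783\right)} = \sqrt{42503 + \left(59 + 8783\right)} = \sqrt{42503 + 8842} = \sqrt{51345} = 3 \sqrt{5705}$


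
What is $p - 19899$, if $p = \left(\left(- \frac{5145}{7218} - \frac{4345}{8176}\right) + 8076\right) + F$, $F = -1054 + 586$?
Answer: $- \frac{120903170803}{9835728} \approx -12292.0$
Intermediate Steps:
$F = -468$
$p = \frac{74817980669}{9835728}$ ($p = \left(\left(- \frac{5145}{7218} - \frac{4345}{8176}\right) + 8076\right) - 468 = \left(\left(\left(-5145\right) \frac{1}{7218} - \frac{4345}{8176}\right) + 8076\right) - 468 = \left(\left(- \frac{1715}{2406} - \frac{4345}{8176}\right) + 8076\right) - 468 = \left(- \frac{12237955}{9835728} + 8076\right) - 468 = \frac{79421101373}{9835728} - 468 = \frac{74817980669}{9835728} \approx 7606.8$)
$p - 19899 = \frac{74817980669}{9835728} - 19899 = - \frac{120903170803}{9835728}$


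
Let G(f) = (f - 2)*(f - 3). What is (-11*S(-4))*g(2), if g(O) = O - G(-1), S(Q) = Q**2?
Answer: 1760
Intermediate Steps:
G(f) = (-3 + f)*(-2 + f) (G(f) = (-2 + f)*(-3 + f) = (-3 + f)*(-2 + f))
g(O) = -12 + O (g(O) = O - (6 + (-1)**2 - 5*(-1)) = O - (6 + 1 + 5) = O - 1*12 = O - 12 = -12 + O)
(-11*S(-4))*g(2) = (-11*(-4)**2)*(-12 + 2) = -11*16*(-10) = -176*(-10) = 1760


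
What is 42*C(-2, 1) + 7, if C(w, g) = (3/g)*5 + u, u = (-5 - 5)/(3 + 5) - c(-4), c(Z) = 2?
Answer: 1001/2 ≈ 500.50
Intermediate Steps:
u = -13/4 (u = (-5 - 5)/(3 + 5) - 1*2 = -10/8 - 2 = -10*⅛ - 2 = -5/4 - 2 = -13/4 ≈ -3.2500)
C(w, g) = -13/4 + 15/g (C(w, g) = (3/g)*5 - 13/4 = 15/g - 13/4 = -13/4 + 15/g)
42*C(-2, 1) + 7 = 42*(-13/4 + 15/1) + 7 = 42*(-13/4 + 15*1) + 7 = 42*(-13/4 + 15) + 7 = 42*(47/4) + 7 = 987/2 + 7 = 1001/2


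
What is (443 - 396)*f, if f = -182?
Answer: -8554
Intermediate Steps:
(443 - 396)*f = (443 - 396)*(-182) = 47*(-182) = -8554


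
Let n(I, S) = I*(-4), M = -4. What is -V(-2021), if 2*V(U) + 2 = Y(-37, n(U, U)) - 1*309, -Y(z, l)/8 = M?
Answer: 279/2 ≈ 139.50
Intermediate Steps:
n(I, S) = -4*I
Y(z, l) = 32 (Y(z, l) = -8*(-4) = 32)
V(U) = -279/2 (V(U) = -1 + (32 - 1*309)/2 = -1 + (32 - 309)/2 = -1 + (½)*(-277) = -1 - 277/2 = -279/2)
-V(-2021) = -1*(-279/2) = 279/2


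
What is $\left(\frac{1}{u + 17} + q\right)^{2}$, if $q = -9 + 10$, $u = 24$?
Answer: $\frac{1764}{1681} \approx 1.0494$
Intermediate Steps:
$q = 1$
$\left(\frac{1}{u + 17} + q\right)^{2} = \left(\frac{1}{24 + 17} + 1\right)^{2} = \left(\frac{1}{41} + 1\right)^{2} = \left(\frac{42}{41}\right)^{2} = \frac{1764}{1681}$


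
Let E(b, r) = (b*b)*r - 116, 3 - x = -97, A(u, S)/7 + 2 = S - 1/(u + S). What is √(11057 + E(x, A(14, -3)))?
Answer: I*√41796139/11 ≈ 587.73*I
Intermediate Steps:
A(u, S) = -14 - 7/(S + u) + 7*S (A(u, S) = -14 + 7*(S - 1/(u + S)) = -14 + 7*(S - 1/(S + u)) = -14 + (-7/(S + u) + 7*S) = -14 - 7/(S + u) + 7*S)
x = 100 (x = 3 - 1*(-97) = 3 + 97 = 100)
E(b, r) = -116 + r*b² (E(b, r) = b²*r - 116 = r*b² - 116 = -116 + r*b²)
√(11057 + E(x, A(14, -3))) = √(11057 + (-116 + (7*(-1 + (-3)² - 2*(-3) - 2*14 - 3*14)/(-3 + 14))*100²)) = √(11057 + (-116 + (7*(-1 + 9 + 6 - 28 - 42)/11)*10000)) = √(11057 + (-116 + (7*(1/11)*(-56))*10000)) = √(11057 + (-116 - 392/11*10000)) = √(11057 + (-116 - 3920000/11)) = √(11057 - 3921276/11) = √(-3799649/11) = I*√41796139/11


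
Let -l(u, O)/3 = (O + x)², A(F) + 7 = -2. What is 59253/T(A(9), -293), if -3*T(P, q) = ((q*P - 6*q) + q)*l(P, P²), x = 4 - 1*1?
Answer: 19751/9647904 ≈ 0.0020472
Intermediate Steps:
A(F) = -9 (A(F) = -7 - 2 = -9)
x = 3 (x = 4 - 1 = 3)
l(u, O) = -3*(3 + O)² (l(u, O) = -3*(O + 3)² = -3*(3 + O)²)
T(P, q) = (3 + P²)²*(-5*q + P*q) (T(P, q) = -((q*P - 6*q) + q)*(-3*(3 + P²)²)/3 = -((P*q - 6*q) + q)*(-3*(3 + P²)²)/3 = -((-6*q + P*q) + q)*(-3*(3 + P²)²)/3 = -(-5*q + P*q)*(-3*(3 + P²)²)/3 = -(-1)*(3 + P²)²*(-5*q + P*q) = (3 + P²)²*(-5*q + P*q))
59253/T(A(9), -293) = 59253/((-293*(3 + (-9)²)²*(-5 - 9))) = 59253/((-293*(3 + 81)²*(-14))) = 59253/((-293*84²*(-14))) = 59253/((-293*7056*(-14))) = 59253/28943712 = 59253*(1/28943712) = 19751/9647904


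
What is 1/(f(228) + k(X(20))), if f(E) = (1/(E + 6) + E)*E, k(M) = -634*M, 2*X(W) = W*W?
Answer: -39/2917786 ≈ -1.3366e-5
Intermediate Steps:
X(W) = W**2/2 (X(W) = (W*W)/2 = W**2/2)
f(E) = E*(E + 1/(6 + E)) (f(E) = (1/(6 + E) + E)*E = (E + 1/(6 + E))*E = E*(E + 1/(6 + E)))
1/(f(228) + k(X(20))) = 1/(228*(1 + 228**2 + 6*228)/(6 + 228) - 317*20**2) = 1/(228*(1 + 51984 + 1368)/234 - 317*400) = 1/(228*(1/234)*53353 - 634*200) = 1/(2027414/39 - 126800) = 1/(-2917786/39) = -39/2917786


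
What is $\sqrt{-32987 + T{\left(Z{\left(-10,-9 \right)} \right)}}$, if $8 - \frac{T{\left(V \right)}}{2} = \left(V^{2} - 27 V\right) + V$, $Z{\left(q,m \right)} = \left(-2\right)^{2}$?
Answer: $i \sqrt{32795} \approx 181.09 i$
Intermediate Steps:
$Z{\left(q,m \right)} = 4$
$T{\left(V \right)} = 16 - 2 V^{2} + 52 V$ ($T{\left(V \right)} = 16 - 2 \left(\left(V^{2} - 27 V\right) + V\right) = 16 - 2 \left(V^{2} - 26 V\right) = 16 - \left(- 52 V + 2 V^{2}\right) = 16 - 2 V^{2} + 52 V$)
$\sqrt{-32987 + T{\left(Z{\left(-10,-9 \right)} \right)}} = \sqrt{-32987 + \left(16 - 2 \cdot 4^{2} + 52 \cdot 4\right)} = \sqrt{-32987 + \left(16 - 32 + 208\right)} = \sqrt{-32987 + 192} = \sqrt{-32795} = i \sqrt{32795}$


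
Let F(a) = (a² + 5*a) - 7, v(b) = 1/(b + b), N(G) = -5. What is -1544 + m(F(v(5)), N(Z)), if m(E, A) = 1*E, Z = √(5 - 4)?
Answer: -155049/100 ≈ -1550.5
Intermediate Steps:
Z = 1 (Z = √1 = 1)
v(b) = 1/(2*b)
F(a) = -7 + a² + 5*a
m(E, A) = E
-1544 + m(F(v(5)), N(Z)) = -1544 + (-7 + ((½)/5)² + 5*((½)/5)) = -1544 + (-7 + ((½)*(⅕))² + 5*((½)*(⅕))) = -1544 + (-7 + (⅒)² + 5*(⅒)) = -1544 + (-7 + 1/100 + ½) = -1544 - 649/100 = -155049/100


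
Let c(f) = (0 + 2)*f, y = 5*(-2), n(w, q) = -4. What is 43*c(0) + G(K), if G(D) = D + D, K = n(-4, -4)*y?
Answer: 80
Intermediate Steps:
y = -10
c(f) = 2*f
K = 40 (K = -4*(-10) = 40)
G(D) = 2*D
43*c(0) + G(K) = 43*(2*0) + 2*40 = 43*0 + 80 = 0 + 80 = 80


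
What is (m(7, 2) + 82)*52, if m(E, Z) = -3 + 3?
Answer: 4264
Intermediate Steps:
m(E, Z) = 0
(m(7, 2) + 82)*52 = (0 + 82)*52 = 82*52 = 4264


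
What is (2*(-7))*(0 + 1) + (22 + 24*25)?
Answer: 608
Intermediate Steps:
(2*(-7))*(0 + 1) + (22 + 24*25) = -14*1 + (22 + 600) = -14 + 622 = 608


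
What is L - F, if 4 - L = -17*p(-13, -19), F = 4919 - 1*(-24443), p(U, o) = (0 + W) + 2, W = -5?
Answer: -29409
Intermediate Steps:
p(U, o) = -3 (p(U, o) = (0 - 5) + 2 = -5 + 2 = -3)
F = 29362 (F = 4919 + 24443 = 29362)
L = -47 (L = 4 - (-17)*(-3) = 4 - 1*51 = 4 - 51 = -47)
L - F = -47 - 1*29362 = -47 - 29362 = -29409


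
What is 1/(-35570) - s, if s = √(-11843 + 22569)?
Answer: -1/35570 - √10726 ≈ -103.57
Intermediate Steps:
s = √10726 ≈ 103.57
1/(-35570) - s = 1/(-35570) - √10726 = -1/35570 - √10726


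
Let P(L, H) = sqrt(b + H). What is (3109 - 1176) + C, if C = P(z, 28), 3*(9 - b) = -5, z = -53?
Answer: 1933 + 2*sqrt(87)/3 ≈ 1939.2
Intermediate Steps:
b = 32/3 (b = 9 - 1/3*(-5) = 9 + 5/3 = 32/3 ≈ 10.667)
P(L, H) = sqrt(32/3 + H)
C = 2*sqrt(87)/3 (C = sqrt(96 + 9*28)/3 = sqrt(96 + 252)/3 = sqrt(348)/3 = (2*sqrt(87))/3 = 2*sqrt(87)/3 ≈ 6.2183)
(3109 - 1176) + C = (3109 - 1176) + 2*sqrt(87)/3 = 1933 + 2*sqrt(87)/3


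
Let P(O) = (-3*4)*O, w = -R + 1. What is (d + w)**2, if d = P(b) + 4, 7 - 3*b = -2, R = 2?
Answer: 1089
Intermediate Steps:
b = 3 (b = 7/3 - 1/3*(-2) = 7/3 + 2/3 = 3)
w = -1 (w = -1*2 + 1 = -2 + 1 = -1)
P(O) = -12*O
d = -32 (d = -12*3 + 4 = -36 + 4 = -32)
(d + w)**2 = (-32 - 1)**2 = (-33)**2 = 1089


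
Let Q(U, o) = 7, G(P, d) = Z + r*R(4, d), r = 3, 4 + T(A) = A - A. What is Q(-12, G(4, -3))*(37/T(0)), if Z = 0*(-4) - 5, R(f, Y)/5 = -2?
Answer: -259/4 ≈ -64.750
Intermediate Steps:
R(f, Y) = -10 (R(f, Y) = 5*(-2) = -10)
T(A) = -4 (T(A) = -4 + (A - A) = -4 + 0 = -4)
Z = -5 (Z = 0 - 5 = -5)
G(P, d) = -35 (G(P, d) = -5 + 3*(-10) = -5 - 30 = -35)
Q(-12, G(4, -3))*(37/T(0)) = 7*(37/(-4)) = 7*(37*(-¼)) = 7*(-37/4) = -259/4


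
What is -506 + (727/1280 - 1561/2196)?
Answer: -355676717/702720 ≈ -506.14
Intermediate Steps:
-506 + (727/1280 - 1561/2196) = -506 - 100397/702720 = -355676717/702720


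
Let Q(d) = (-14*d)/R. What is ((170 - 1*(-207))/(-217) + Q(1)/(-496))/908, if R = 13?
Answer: -39159/20491744 ≈ -0.0019110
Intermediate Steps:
Q(d) = -14*d/13
((170 - 1*(-207))/(-217) + Q(1)/(-496))/908 = ((170 - 1*(-207))/(-217) - 14/13*1/(-496))/908 = ((170 + 207)*(-1/217) - 14/13*(-1/496))*(1/908) = (377*(-1/217) + 7/3224)*(1/908) = (-377/217 + 7/3224)*(1/908) = -39159/22568*1/908 = -39159/20491744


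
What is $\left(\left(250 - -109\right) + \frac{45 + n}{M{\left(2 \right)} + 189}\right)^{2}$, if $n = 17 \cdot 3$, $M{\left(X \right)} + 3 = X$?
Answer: $\frac{285508609}{2209} \approx 1.2925 \cdot 10^{5}$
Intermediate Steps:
$M{\left(X \right)} = -3 + X$
$n = 51$
$\left(\left(250 - -109\right) + \frac{45 + n}{M{\left(2 \right)} + 189}\right)^{2} = \left(\left(250 - -109\right) + \frac{45 + 51}{\left(-3 + 2\right) + 189}\right)^{2} = \left(\left(250 + 109\right) + \frac{96}{-1 + 189}\right)^{2} = \left(359 + \frac{96}{188}\right)^{2} = \left(359 + 96 \cdot \frac{1}{188}\right)^{2} = \left(359 + \frac{24}{47}\right)^{2} = \left(\frac{16897}{47}\right)^{2} = \frac{285508609}{2209}$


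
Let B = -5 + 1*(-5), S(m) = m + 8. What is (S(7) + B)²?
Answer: 25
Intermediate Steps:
S(m) = 8 + m
B = -10 (B = -5 - 5 = -10)
(S(7) + B)² = ((8 + 7) - 10)² = (15 - 10)² = 5² = 25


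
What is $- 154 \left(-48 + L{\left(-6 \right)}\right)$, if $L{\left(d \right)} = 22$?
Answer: $4004$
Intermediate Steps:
$- 154 \left(-48 + L{\left(-6 \right)}\right) = - 154 \left(-48 + 22\right) = \left(-154\right) \left(-26\right) = 4004$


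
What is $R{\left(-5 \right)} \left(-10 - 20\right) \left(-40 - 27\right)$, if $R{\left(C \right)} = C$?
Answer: $-10050$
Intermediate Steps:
$R{\left(-5 \right)} \left(-10 - 20\right) \left(-40 - 27\right) = - 5 \left(-10 - 20\right) \left(-40 - 27\right) = - 5 \left(\left(-30\right) \left(-67\right)\right) = \left(-5\right) 2010 = -10050$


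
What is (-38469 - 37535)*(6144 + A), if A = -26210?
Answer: 1525096264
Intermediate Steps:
(-38469 - 37535)*(6144 + A) = (-38469 - 37535)*(6144 - 26210) = -76004*(-20066) = 1525096264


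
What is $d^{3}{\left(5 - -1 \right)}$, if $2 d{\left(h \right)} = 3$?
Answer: $\frac{27}{8} \approx 3.375$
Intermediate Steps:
$d{\left(h \right)} = \frac{3}{2}$ ($d{\left(h \right)} = \frac{1}{2} \cdot 3 = \frac{3}{2}$)
$d^{3}{\left(5 - -1 \right)} = \left(\frac{3}{2}\right)^{3} = \frac{27}{8}$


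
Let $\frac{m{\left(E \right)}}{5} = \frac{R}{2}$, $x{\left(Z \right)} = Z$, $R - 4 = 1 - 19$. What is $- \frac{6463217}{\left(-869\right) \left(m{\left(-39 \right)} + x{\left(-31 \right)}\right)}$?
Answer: $- \frac{6463217}{57354} \approx -112.69$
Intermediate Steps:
$R = -14$ ($R = 4 + \left(1 - 19\right) = 4 - 18 = -14$)
$m{\left(E \right)} = -35$ ($m{\left(E \right)} = 5 \left(- \frac{14}{2}\right) = 5 \left(\left(-14\right) \frac{1}{2}\right) = 5 \left(-7\right) = -35$)
$- \frac{6463217}{\left(-869\right) \left(m{\left(-39 \right)} + x{\left(-31 \right)}\right)} = - \frac{6463217}{\left(-869\right) \left(-35 - 31\right)} = - \frac{6463217}{\left(-869\right) \left(-66\right)} = - \frac{6463217}{57354}$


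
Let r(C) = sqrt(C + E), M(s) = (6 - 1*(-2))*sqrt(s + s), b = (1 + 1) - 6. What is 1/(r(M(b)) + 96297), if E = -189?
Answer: 1/(96297 + sqrt(-189 + 16*I*sqrt(2))) ≈ 1.0384e-5 - 1.5e-9*I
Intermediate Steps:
b = -4 (b = 2 - 6 = -4)
M(s) = 8*sqrt(2)*sqrt(s) (M(s) = (6 + 2)*sqrt(2*s) = 8*(sqrt(2)*sqrt(s)) = 8*sqrt(2)*sqrt(s))
r(C) = sqrt(-189 + C) (r(C) = sqrt(C - 189) = sqrt(-189 + C))
1/(r(M(b)) + 96297) = 1/(sqrt(-189 + 8*sqrt(2)*sqrt(-4)) + 96297) = 1/(sqrt(-189 + 8*sqrt(2)*(2*I)) + 96297) = 1/(sqrt(-189 + 16*I*sqrt(2)) + 96297) = 1/(96297 + sqrt(-189 + 16*I*sqrt(2)))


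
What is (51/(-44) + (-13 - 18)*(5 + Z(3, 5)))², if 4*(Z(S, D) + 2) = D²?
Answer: 10029889/121 ≈ 82892.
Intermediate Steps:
Z(S, D) = -2 + D²/4
(51/(-44) + (-13 - 18)*(5 + Z(3, 5)))² = (51/(-44) + (-13 - 18)*(5 + (-2 + (¼)*5²)))² = (51*(-1/44) - 31*(5 + (-2 + (¼)*25)))² = (-51/44 - 31*(5 + (-2 + 25/4)))² = (-51/44 - 31*(5 + 17/4))² = (-51/44 - 31*37/4)² = (-51/44 - 1147/4)² = (-3167/11)² = 10029889/121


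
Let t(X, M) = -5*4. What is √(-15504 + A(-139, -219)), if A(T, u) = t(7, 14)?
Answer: 2*I*√3881 ≈ 124.6*I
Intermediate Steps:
t(X, M) = -20
A(T, u) = -20
√(-15504 + A(-139, -219)) = √(-15504 - 20) = √(-15524) = 2*I*√3881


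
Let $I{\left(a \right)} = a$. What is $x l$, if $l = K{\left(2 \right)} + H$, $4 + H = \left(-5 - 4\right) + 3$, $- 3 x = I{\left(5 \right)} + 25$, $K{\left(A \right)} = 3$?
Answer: $70$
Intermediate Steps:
$x = -10$ ($x = - \frac{5 + 25}{3} = \left(- \frac{1}{3}\right) 30 = -10$)
$H = -10$ ($H = -4 + \left(\left(-5 - 4\right) + 3\right) = -4 + \left(-9 + 3\right) = -4 - 6 = -10$)
$l = -7$ ($l = 3 - 10 = -7$)
$x l = \left(-10\right) \left(-7\right) = 70$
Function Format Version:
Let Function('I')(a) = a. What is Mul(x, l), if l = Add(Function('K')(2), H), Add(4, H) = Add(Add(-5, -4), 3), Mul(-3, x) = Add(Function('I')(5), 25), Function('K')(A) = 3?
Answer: 70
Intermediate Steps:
x = -10 (x = Mul(Rational(-1, 3), Add(5, 25)) = Mul(Rational(-1, 3), 30) = -10)
H = -10 (H = Add(-4, Add(Add(-5, -4), 3)) = Add(-4, Add(-9, 3)) = Add(-4, -6) = -10)
l = -7 (l = Add(3, -10) = -7)
Mul(x, l) = Mul(-10, -7) = 70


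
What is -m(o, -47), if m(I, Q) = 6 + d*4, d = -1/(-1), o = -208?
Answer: -10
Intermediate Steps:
d = 1 (d = -1*(-1) = 1)
m(I, Q) = 10 (m(I, Q) = 6 + 1*4 = 6 + 4 = 10)
-m(o, -47) = -1*10 = -10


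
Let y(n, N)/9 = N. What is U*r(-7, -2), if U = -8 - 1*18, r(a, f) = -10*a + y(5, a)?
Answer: -182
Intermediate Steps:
y(n, N) = 9*N
r(a, f) = -a (r(a, f) = -10*a + 9*a = -a)
U = -26 (U = -8 - 18 = -26)
U*r(-7, -2) = -(-26)*(-7) = -26*7 = -182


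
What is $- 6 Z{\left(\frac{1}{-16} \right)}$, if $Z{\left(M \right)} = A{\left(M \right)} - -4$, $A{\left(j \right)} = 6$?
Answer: $-60$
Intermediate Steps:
$Z{\left(M \right)} = 10$ ($Z{\left(M \right)} = 6 - -4 = 6 + 4 = 10$)
$- 6 Z{\left(\frac{1}{-16} \right)} = \left(-6\right) 10 = -60$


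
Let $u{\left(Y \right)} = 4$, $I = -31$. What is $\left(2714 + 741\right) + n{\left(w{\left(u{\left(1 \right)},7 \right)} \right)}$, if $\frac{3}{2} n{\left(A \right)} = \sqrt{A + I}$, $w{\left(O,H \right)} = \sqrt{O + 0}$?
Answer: $3455 + \frac{2 i \sqrt{29}}{3} \approx 3455.0 + 3.5901 i$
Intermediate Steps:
$w{\left(O,H \right)} = \sqrt{O}$
$n{\left(A \right)} = \frac{2 \sqrt{-31 + A}}{3}$ ($n{\left(A \right)} = \frac{2 \sqrt{A - 31}}{3} = \frac{2 \sqrt{-31 + A}}{3}$)
$\left(2714 + 741\right) + n{\left(w{\left(u{\left(1 \right)},7 \right)} \right)} = \left(2714 + 741\right) + \frac{2 \sqrt{-31 + \sqrt{4}}}{3} = 3455 + \frac{2 \sqrt{-31 + 2}}{3} = 3455 + \frac{2 \sqrt{-29}}{3} = 3455 + \frac{2 i \sqrt{29}}{3}$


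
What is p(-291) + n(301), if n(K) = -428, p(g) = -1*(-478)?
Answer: 50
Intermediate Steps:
p(g) = 478
p(-291) + n(301) = 478 - 428 = 50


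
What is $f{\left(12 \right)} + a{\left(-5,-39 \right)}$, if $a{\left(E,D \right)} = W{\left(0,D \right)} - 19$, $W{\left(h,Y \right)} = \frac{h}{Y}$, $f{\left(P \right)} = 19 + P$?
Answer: $12$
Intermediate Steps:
$a{\left(E,D \right)} = -19$ ($a{\left(E,D \right)} = \frac{0}{D} - 19 = 0 - 19 = -19$)
$f{\left(12 \right)} + a{\left(-5,-39 \right)} = \left(19 + 12\right) - 19 = 31 - 19 = 12$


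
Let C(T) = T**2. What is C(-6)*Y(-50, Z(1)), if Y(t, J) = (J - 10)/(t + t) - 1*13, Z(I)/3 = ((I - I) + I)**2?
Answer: -11637/25 ≈ -465.48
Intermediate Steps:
Z(I) = 3*I**2 (Z(I) = 3*((I - I) + I)**2 = 3*(0 + I)**2 = 3*I**2)
Y(t, J) = -13 + (-10 + J)/(2*t) (Y(t, J) = (-10 + J)/((2*t)) - 13 = (-10 + J)*(1/(2*t)) - 13 = (-10 + J)/(2*t) - 13 = -13 + (-10 + J)/(2*t))
C(-6)*Y(-50, Z(1)) = (-6)**2*((1/2)*(-10 + 3*1**2 - 26*(-50))/(-50)) = 36*((1/2)*(-1/50)*(-10 + 3*1 + 1300)) = 36*((1/2)*(-1/50)*(-10 + 3 + 1300)) = 36*((1/2)*(-1/50)*1293) = 36*(-1293/100) = -11637/25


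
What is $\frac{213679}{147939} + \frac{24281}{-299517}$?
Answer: $\frac{20136128728}{14770081821} \approx 1.3633$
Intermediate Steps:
$\frac{213679}{147939} + \frac{24281}{-299517} = 213679 \cdot \frac{1}{147939} + 24281 \left(- \frac{1}{299517}\right) = \frac{213679}{147939} - \frac{24281}{299517} = \frac{20136128728}{14770081821}$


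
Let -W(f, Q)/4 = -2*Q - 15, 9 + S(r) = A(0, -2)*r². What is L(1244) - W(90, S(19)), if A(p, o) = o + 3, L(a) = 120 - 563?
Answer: -3319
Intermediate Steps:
L(a) = -443
A(p, o) = 3 + o
S(r) = -9 + r² (S(r) = -9 + (3 - 2)*r² = -9 + 1*r² = -9 + r²)
W(f, Q) = 60 + 8*Q (W(f, Q) = -4*(-2*Q - 15) = -4*(-15 - 2*Q) = 60 + 8*Q)
L(1244) - W(90, S(19)) = -443 - (60 + 8*(-9 + 19²)) = -443 - (60 + 8*(-9 + 361)) = -443 - (60 + 8*352) = -443 - (60 + 2816) = -443 - 1*2876 = -443 - 2876 = -3319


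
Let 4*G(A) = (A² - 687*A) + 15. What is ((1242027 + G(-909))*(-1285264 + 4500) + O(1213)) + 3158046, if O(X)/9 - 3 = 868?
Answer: -2055266681532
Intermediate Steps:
G(A) = 15/4 - 687*A/4 + A²/4 (G(A) = ((A² - 687*A) + 15)/4 = (15 + A² - 687*A)/4 = 15/4 - 687*A/4 + A²/4)
O(X) = 7839 (O(X) = 27 + 9*868 = 27 + 7812 = 7839)
((1242027 + G(-909))*(-1285264 + 4500) + O(1213)) + 3158046 = ((1242027 + (15/4 - 687/4*(-909) + (¼)*(-909)²))*(-1285264 + 4500) + 7839) + 3158046 = ((1242027 + (15/4 + 624483/4 + (¼)*826281))*(-1280764) + 7839) + 3158046 = ((1242027 + (15/4 + 624483/4 + 826281/4))*(-1280764) + 7839) + 3158046 = ((1242027 + 1450779/4)*(-1280764) + 7839) + 3158046 = ((6418887/4)*(-1280764) + 7839) + 3158046 = (-2055269847417 + 7839) + 3158046 = -2055269839578 + 3158046 = -2055266681532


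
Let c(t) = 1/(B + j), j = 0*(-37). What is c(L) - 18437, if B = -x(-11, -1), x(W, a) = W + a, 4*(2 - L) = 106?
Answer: -221243/12 ≈ -18437.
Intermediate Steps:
L = -49/2 (L = 2 - 1/4*106 = 2 - 53/2 = -49/2 ≈ -24.500)
j = 0
B = 12 (B = -(-11 - 1) = -1*(-12) = 12)
c(t) = 1/12 (c(t) = 1/(12 + 0) = 1/12)
c(L) - 18437 = 1/12 - 18437 = -221243/12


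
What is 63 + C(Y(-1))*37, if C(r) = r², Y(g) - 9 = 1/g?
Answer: 2431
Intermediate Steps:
Y(g) = 9 + 1/g
63 + C(Y(-1))*37 = 63 + (9 + 1/(-1))²*37 = 63 + (9 - 1)²*37 = 63 + 8²*37 = 63 + 64*37 = 63 + 2368 = 2431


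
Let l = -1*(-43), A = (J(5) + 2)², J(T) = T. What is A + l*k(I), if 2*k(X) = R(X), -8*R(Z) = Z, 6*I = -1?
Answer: 4747/96 ≈ 49.448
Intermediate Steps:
I = -⅙ (I = (⅙)*(-1) = -⅙ ≈ -0.16667)
R(Z) = -Z/8
k(X) = -X/16 (k(X) = (-X/8)/2 = -X/16)
A = 49 (A = (5 + 2)² = 7² = 49)
l = 43
A + l*k(I) = 49 + 43*(-1/16*(-⅙)) = 49 + 43*(1/96) = 49 + 43/96 = 4747/96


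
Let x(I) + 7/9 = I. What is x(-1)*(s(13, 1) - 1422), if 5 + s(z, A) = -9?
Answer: 22976/9 ≈ 2552.9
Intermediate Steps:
x(I) = -7/9 + I
s(z, A) = -14 (s(z, A) = -5 - 9 = -14)
x(-1)*(s(13, 1) - 1422) = (-7/9 - 1)*(-14 - 1422) = -16/9*(-1436) = 22976/9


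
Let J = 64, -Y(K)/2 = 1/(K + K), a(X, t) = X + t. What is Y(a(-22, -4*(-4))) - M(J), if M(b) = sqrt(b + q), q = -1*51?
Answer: 1/6 - sqrt(13) ≈ -3.4389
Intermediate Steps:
Y(K) = -1/K (Y(K) = -2/(K + K) = -2*1/(2*K) = -1/K)
q = -51
M(b) = sqrt(-51 + b) (M(b) = sqrt(b - 51) = sqrt(-51 + b))
Y(a(-22, -4*(-4))) - M(J) = -1/(-22 - 4*(-4)) - sqrt(-51 + 64) = -1/(-22 + 16) - sqrt(13) = -1/(-6) - sqrt(13) = -1*(-1/6) - sqrt(13) = 1/6 - sqrt(13)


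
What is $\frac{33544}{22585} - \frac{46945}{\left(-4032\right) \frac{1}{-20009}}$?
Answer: $- \frac{21214463526017}{91062720} \approx -2.3297 \cdot 10^{5}$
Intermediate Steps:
$\frac{33544}{22585} - \frac{46945}{\left(-4032\right) \frac{1}{-20009}} = 33544 \cdot \frac{1}{22585} - \frac{46945}{\left(-4032\right) \left(- \frac{1}{20009}\right)} = \frac{33544}{22585} - \frac{46945}{\frac{4032}{20009}} = \frac{33544}{22585} - \frac{939322505}{4032} = - \frac{21214463526017}{91062720}$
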